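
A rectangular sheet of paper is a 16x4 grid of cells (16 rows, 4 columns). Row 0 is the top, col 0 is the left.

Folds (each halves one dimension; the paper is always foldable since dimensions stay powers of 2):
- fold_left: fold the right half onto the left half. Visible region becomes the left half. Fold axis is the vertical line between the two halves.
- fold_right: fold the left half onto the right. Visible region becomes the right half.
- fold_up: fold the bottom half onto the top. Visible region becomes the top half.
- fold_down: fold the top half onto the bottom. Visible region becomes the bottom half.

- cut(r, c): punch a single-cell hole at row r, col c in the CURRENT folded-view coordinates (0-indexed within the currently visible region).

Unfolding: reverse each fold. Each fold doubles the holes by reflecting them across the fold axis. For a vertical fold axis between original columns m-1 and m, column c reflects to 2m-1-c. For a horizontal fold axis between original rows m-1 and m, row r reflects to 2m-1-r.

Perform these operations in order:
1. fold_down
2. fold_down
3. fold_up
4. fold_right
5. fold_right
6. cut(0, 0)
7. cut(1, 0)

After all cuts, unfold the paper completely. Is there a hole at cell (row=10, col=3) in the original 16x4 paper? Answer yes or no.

Answer: yes

Derivation:
Op 1 fold_down: fold axis h@8; visible region now rows[8,16) x cols[0,4) = 8x4
Op 2 fold_down: fold axis h@12; visible region now rows[12,16) x cols[0,4) = 4x4
Op 3 fold_up: fold axis h@14; visible region now rows[12,14) x cols[0,4) = 2x4
Op 4 fold_right: fold axis v@2; visible region now rows[12,14) x cols[2,4) = 2x2
Op 5 fold_right: fold axis v@3; visible region now rows[12,14) x cols[3,4) = 2x1
Op 6 cut(0, 0): punch at orig (12,3); cuts so far [(12, 3)]; region rows[12,14) x cols[3,4) = 2x1
Op 7 cut(1, 0): punch at orig (13,3); cuts so far [(12, 3), (13, 3)]; region rows[12,14) x cols[3,4) = 2x1
Unfold 1 (reflect across v@3): 4 holes -> [(12, 2), (12, 3), (13, 2), (13, 3)]
Unfold 2 (reflect across v@2): 8 holes -> [(12, 0), (12, 1), (12, 2), (12, 3), (13, 0), (13, 1), (13, 2), (13, 3)]
Unfold 3 (reflect across h@14): 16 holes -> [(12, 0), (12, 1), (12, 2), (12, 3), (13, 0), (13, 1), (13, 2), (13, 3), (14, 0), (14, 1), (14, 2), (14, 3), (15, 0), (15, 1), (15, 2), (15, 3)]
Unfold 4 (reflect across h@12): 32 holes -> [(8, 0), (8, 1), (8, 2), (8, 3), (9, 0), (9, 1), (9, 2), (9, 3), (10, 0), (10, 1), (10, 2), (10, 3), (11, 0), (11, 1), (11, 2), (11, 3), (12, 0), (12, 1), (12, 2), (12, 3), (13, 0), (13, 1), (13, 2), (13, 3), (14, 0), (14, 1), (14, 2), (14, 3), (15, 0), (15, 1), (15, 2), (15, 3)]
Unfold 5 (reflect across h@8): 64 holes -> [(0, 0), (0, 1), (0, 2), (0, 3), (1, 0), (1, 1), (1, 2), (1, 3), (2, 0), (2, 1), (2, 2), (2, 3), (3, 0), (3, 1), (3, 2), (3, 3), (4, 0), (4, 1), (4, 2), (4, 3), (5, 0), (5, 1), (5, 2), (5, 3), (6, 0), (6, 1), (6, 2), (6, 3), (7, 0), (7, 1), (7, 2), (7, 3), (8, 0), (8, 1), (8, 2), (8, 3), (9, 0), (9, 1), (9, 2), (9, 3), (10, 0), (10, 1), (10, 2), (10, 3), (11, 0), (11, 1), (11, 2), (11, 3), (12, 0), (12, 1), (12, 2), (12, 3), (13, 0), (13, 1), (13, 2), (13, 3), (14, 0), (14, 1), (14, 2), (14, 3), (15, 0), (15, 1), (15, 2), (15, 3)]
Holes: [(0, 0), (0, 1), (0, 2), (0, 3), (1, 0), (1, 1), (1, 2), (1, 3), (2, 0), (2, 1), (2, 2), (2, 3), (3, 0), (3, 1), (3, 2), (3, 3), (4, 0), (4, 1), (4, 2), (4, 3), (5, 0), (5, 1), (5, 2), (5, 3), (6, 0), (6, 1), (6, 2), (6, 3), (7, 0), (7, 1), (7, 2), (7, 3), (8, 0), (8, 1), (8, 2), (8, 3), (9, 0), (9, 1), (9, 2), (9, 3), (10, 0), (10, 1), (10, 2), (10, 3), (11, 0), (11, 1), (11, 2), (11, 3), (12, 0), (12, 1), (12, 2), (12, 3), (13, 0), (13, 1), (13, 2), (13, 3), (14, 0), (14, 1), (14, 2), (14, 3), (15, 0), (15, 1), (15, 2), (15, 3)]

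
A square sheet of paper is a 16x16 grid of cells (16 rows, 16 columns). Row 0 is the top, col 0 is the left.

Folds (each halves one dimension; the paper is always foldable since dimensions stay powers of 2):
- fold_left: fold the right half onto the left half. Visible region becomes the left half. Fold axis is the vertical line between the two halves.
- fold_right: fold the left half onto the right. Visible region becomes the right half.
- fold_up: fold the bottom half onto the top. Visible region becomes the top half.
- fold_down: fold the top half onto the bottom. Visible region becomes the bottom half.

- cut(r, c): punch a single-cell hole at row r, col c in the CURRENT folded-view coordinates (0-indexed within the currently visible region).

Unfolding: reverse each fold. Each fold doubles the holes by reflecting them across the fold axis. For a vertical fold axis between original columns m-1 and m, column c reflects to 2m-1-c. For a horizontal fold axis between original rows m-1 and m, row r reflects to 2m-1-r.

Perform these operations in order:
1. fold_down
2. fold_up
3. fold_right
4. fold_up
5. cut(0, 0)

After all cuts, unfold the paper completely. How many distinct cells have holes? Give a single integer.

Answer: 16

Derivation:
Op 1 fold_down: fold axis h@8; visible region now rows[8,16) x cols[0,16) = 8x16
Op 2 fold_up: fold axis h@12; visible region now rows[8,12) x cols[0,16) = 4x16
Op 3 fold_right: fold axis v@8; visible region now rows[8,12) x cols[8,16) = 4x8
Op 4 fold_up: fold axis h@10; visible region now rows[8,10) x cols[8,16) = 2x8
Op 5 cut(0, 0): punch at orig (8,8); cuts so far [(8, 8)]; region rows[8,10) x cols[8,16) = 2x8
Unfold 1 (reflect across h@10): 2 holes -> [(8, 8), (11, 8)]
Unfold 2 (reflect across v@8): 4 holes -> [(8, 7), (8, 8), (11, 7), (11, 8)]
Unfold 3 (reflect across h@12): 8 holes -> [(8, 7), (8, 8), (11, 7), (11, 8), (12, 7), (12, 8), (15, 7), (15, 8)]
Unfold 4 (reflect across h@8): 16 holes -> [(0, 7), (0, 8), (3, 7), (3, 8), (4, 7), (4, 8), (7, 7), (7, 8), (8, 7), (8, 8), (11, 7), (11, 8), (12, 7), (12, 8), (15, 7), (15, 8)]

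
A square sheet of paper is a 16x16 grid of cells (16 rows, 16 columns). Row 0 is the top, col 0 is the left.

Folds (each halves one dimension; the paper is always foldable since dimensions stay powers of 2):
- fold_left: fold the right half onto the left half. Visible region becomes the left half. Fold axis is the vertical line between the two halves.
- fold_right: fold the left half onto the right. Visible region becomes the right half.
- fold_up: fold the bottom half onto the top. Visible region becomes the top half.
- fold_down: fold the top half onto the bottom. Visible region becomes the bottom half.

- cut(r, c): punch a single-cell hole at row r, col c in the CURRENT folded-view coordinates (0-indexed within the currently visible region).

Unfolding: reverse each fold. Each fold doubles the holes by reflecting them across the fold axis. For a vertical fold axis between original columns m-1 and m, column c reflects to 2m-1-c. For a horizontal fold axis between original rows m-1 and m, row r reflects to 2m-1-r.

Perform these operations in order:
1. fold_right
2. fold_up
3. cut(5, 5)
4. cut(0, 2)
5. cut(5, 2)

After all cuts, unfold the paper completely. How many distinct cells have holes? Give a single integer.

Answer: 12

Derivation:
Op 1 fold_right: fold axis v@8; visible region now rows[0,16) x cols[8,16) = 16x8
Op 2 fold_up: fold axis h@8; visible region now rows[0,8) x cols[8,16) = 8x8
Op 3 cut(5, 5): punch at orig (5,13); cuts so far [(5, 13)]; region rows[0,8) x cols[8,16) = 8x8
Op 4 cut(0, 2): punch at orig (0,10); cuts so far [(0, 10), (5, 13)]; region rows[0,8) x cols[8,16) = 8x8
Op 5 cut(5, 2): punch at orig (5,10); cuts so far [(0, 10), (5, 10), (5, 13)]; region rows[0,8) x cols[8,16) = 8x8
Unfold 1 (reflect across h@8): 6 holes -> [(0, 10), (5, 10), (5, 13), (10, 10), (10, 13), (15, 10)]
Unfold 2 (reflect across v@8): 12 holes -> [(0, 5), (0, 10), (5, 2), (5, 5), (5, 10), (5, 13), (10, 2), (10, 5), (10, 10), (10, 13), (15, 5), (15, 10)]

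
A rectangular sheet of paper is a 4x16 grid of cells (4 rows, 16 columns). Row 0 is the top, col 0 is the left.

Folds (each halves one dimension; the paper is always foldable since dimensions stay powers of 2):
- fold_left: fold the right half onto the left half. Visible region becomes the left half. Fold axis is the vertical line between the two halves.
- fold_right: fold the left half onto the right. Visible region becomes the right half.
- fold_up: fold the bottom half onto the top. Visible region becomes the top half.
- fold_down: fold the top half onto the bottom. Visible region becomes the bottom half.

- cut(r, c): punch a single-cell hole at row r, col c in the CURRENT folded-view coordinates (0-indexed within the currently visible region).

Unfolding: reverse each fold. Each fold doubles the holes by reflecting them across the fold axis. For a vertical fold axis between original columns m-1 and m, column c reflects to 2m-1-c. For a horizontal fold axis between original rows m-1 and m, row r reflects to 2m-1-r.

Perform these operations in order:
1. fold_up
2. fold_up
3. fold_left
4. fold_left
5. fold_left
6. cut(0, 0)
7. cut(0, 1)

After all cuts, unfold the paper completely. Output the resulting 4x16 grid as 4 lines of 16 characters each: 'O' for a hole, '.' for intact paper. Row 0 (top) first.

Op 1 fold_up: fold axis h@2; visible region now rows[0,2) x cols[0,16) = 2x16
Op 2 fold_up: fold axis h@1; visible region now rows[0,1) x cols[0,16) = 1x16
Op 3 fold_left: fold axis v@8; visible region now rows[0,1) x cols[0,8) = 1x8
Op 4 fold_left: fold axis v@4; visible region now rows[0,1) x cols[0,4) = 1x4
Op 5 fold_left: fold axis v@2; visible region now rows[0,1) x cols[0,2) = 1x2
Op 6 cut(0, 0): punch at orig (0,0); cuts so far [(0, 0)]; region rows[0,1) x cols[0,2) = 1x2
Op 7 cut(0, 1): punch at orig (0,1); cuts so far [(0, 0), (0, 1)]; region rows[0,1) x cols[0,2) = 1x2
Unfold 1 (reflect across v@2): 4 holes -> [(0, 0), (0, 1), (0, 2), (0, 3)]
Unfold 2 (reflect across v@4): 8 holes -> [(0, 0), (0, 1), (0, 2), (0, 3), (0, 4), (0, 5), (0, 6), (0, 7)]
Unfold 3 (reflect across v@8): 16 holes -> [(0, 0), (0, 1), (0, 2), (0, 3), (0, 4), (0, 5), (0, 6), (0, 7), (0, 8), (0, 9), (0, 10), (0, 11), (0, 12), (0, 13), (0, 14), (0, 15)]
Unfold 4 (reflect across h@1): 32 holes -> [(0, 0), (0, 1), (0, 2), (0, 3), (0, 4), (0, 5), (0, 6), (0, 7), (0, 8), (0, 9), (0, 10), (0, 11), (0, 12), (0, 13), (0, 14), (0, 15), (1, 0), (1, 1), (1, 2), (1, 3), (1, 4), (1, 5), (1, 6), (1, 7), (1, 8), (1, 9), (1, 10), (1, 11), (1, 12), (1, 13), (1, 14), (1, 15)]
Unfold 5 (reflect across h@2): 64 holes -> [(0, 0), (0, 1), (0, 2), (0, 3), (0, 4), (0, 5), (0, 6), (0, 7), (0, 8), (0, 9), (0, 10), (0, 11), (0, 12), (0, 13), (0, 14), (0, 15), (1, 0), (1, 1), (1, 2), (1, 3), (1, 4), (1, 5), (1, 6), (1, 7), (1, 8), (1, 9), (1, 10), (1, 11), (1, 12), (1, 13), (1, 14), (1, 15), (2, 0), (2, 1), (2, 2), (2, 3), (2, 4), (2, 5), (2, 6), (2, 7), (2, 8), (2, 9), (2, 10), (2, 11), (2, 12), (2, 13), (2, 14), (2, 15), (3, 0), (3, 1), (3, 2), (3, 3), (3, 4), (3, 5), (3, 6), (3, 7), (3, 8), (3, 9), (3, 10), (3, 11), (3, 12), (3, 13), (3, 14), (3, 15)]

Answer: OOOOOOOOOOOOOOOO
OOOOOOOOOOOOOOOO
OOOOOOOOOOOOOOOO
OOOOOOOOOOOOOOOO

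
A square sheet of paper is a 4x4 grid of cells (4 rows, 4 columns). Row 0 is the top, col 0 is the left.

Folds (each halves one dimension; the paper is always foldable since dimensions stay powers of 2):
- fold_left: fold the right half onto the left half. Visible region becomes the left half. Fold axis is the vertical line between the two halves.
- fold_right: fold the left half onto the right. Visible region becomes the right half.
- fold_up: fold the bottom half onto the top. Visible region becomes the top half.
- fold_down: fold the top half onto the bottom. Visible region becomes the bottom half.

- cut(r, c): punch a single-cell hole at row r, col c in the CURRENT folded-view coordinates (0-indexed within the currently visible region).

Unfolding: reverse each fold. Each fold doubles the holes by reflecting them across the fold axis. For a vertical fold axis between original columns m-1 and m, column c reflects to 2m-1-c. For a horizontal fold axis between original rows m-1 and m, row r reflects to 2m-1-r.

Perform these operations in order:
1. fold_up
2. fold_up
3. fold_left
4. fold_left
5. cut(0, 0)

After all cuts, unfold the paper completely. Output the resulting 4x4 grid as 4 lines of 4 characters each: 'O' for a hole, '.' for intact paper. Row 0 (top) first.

Answer: OOOO
OOOO
OOOO
OOOO

Derivation:
Op 1 fold_up: fold axis h@2; visible region now rows[0,2) x cols[0,4) = 2x4
Op 2 fold_up: fold axis h@1; visible region now rows[0,1) x cols[0,4) = 1x4
Op 3 fold_left: fold axis v@2; visible region now rows[0,1) x cols[0,2) = 1x2
Op 4 fold_left: fold axis v@1; visible region now rows[0,1) x cols[0,1) = 1x1
Op 5 cut(0, 0): punch at orig (0,0); cuts so far [(0, 0)]; region rows[0,1) x cols[0,1) = 1x1
Unfold 1 (reflect across v@1): 2 holes -> [(0, 0), (0, 1)]
Unfold 2 (reflect across v@2): 4 holes -> [(0, 0), (0, 1), (0, 2), (0, 3)]
Unfold 3 (reflect across h@1): 8 holes -> [(0, 0), (0, 1), (0, 2), (0, 3), (1, 0), (1, 1), (1, 2), (1, 3)]
Unfold 4 (reflect across h@2): 16 holes -> [(0, 0), (0, 1), (0, 2), (0, 3), (1, 0), (1, 1), (1, 2), (1, 3), (2, 0), (2, 1), (2, 2), (2, 3), (3, 0), (3, 1), (3, 2), (3, 3)]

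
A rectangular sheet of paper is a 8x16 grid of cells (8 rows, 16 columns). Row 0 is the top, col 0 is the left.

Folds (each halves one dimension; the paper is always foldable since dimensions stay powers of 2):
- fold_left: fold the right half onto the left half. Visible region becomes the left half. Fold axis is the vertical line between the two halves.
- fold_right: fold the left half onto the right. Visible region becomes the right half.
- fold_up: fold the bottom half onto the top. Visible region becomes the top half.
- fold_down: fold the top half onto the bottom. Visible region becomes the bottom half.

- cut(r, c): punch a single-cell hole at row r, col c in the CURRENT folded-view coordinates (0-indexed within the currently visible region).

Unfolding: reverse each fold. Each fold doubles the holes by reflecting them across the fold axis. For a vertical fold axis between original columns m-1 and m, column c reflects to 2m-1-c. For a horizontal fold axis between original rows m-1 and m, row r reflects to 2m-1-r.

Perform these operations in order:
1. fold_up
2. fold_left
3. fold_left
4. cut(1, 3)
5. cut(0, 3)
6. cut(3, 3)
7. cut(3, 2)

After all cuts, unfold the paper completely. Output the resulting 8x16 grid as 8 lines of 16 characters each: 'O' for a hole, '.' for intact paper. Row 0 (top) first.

Answer: ...OO......OO...
...OO......OO...
................
..OOOO....OOOO..
..OOOO....OOOO..
................
...OO......OO...
...OO......OO...

Derivation:
Op 1 fold_up: fold axis h@4; visible region now rows[0,4) x cols[0,16) = 4x16
Op 2 fold_left: fold axis v@8; visible region now rows[0,4) x cols[0,8) = 4x8
Op 3 fold_left: fold axis v@4; visible region now rows[0,4) x cols[0,4) = 4x4
Op 4 cut(1, 3): punch at orig (1,3); cuts so far [(1, 3)]; region rows[0,4) x cols[0,4) = 4x4
Op 5 cut(0, 3): punch at orig (0,3); cuts so far [(0, 3), (1, 3)]; region rows[0,4) x cols[0,4) = 4x4
Op 6 cut(3, 3): punch at orig (3,3); cuts so far [(0, 3), (1, 3), (3, 3)]; region rows[0,4) x cols[0,4) = 4x4
Op 7 cut(3, 2): punch at orig (3,2); cuts so far [(0, 3), (1, 3), (3, 2), (3, 3)]; region rows[0,4) x cols[0,4) = 4x4
Unfold 1 (reflect across v@4): 8 holes -> [(0, 3), (0, 4), (1, 3), (1, 4), (3, 2), (3, 3), (3, 4), (3, 5)]
Unfold 2 (reflect across v@8): 16 holes -> [(0, 3), (0, 4), (0, 11), (0, 12), (1, 3), (1, 4), (1, 11), (1, 12), (3, 2), (3, 3), (3, 4), (3, 5), (3, 10), (3, 11), (3, 12), (3, 13)]
Unfold 3 (reflect across h@4): 32 holes -> [(0, 3), (0, 4), (0, 11), (0, 12), (1, 3), (1, 4), (1, 11), (1, 12), (3, 2), (3, 3), (3, 4), (3, 5), (3, 10), (3, 11), (3, 12), (3, 13), (4, 2), (4, 3), (4, 4), (4, 5), (4, 10), (4, 11), (4, 12), (4, 13), (6, 3), (6, 4), (6, 11), (6, 12), (7, 3), (7, 4), (7, 11), (7, 12)]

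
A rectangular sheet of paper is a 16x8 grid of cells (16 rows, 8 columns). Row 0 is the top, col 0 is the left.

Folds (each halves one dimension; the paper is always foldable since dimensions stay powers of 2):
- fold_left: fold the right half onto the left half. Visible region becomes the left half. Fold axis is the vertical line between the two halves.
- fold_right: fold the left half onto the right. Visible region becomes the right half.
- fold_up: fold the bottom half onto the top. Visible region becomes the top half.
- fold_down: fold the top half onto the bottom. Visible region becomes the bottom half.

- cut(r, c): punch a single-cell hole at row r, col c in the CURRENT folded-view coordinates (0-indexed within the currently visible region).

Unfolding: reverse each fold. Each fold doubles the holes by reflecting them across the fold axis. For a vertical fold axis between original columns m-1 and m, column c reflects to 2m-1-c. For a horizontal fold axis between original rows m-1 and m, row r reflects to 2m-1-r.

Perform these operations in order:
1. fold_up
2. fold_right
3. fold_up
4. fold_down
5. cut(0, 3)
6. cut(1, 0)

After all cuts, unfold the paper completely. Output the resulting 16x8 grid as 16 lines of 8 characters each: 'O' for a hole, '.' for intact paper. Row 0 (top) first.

Op 1 fold_up: fold axis h@8; visible region now rows[0,8) x cols[0,8) = 8x8
Op 2 fold_right: fold axis v@4; visible region now rows[0,8) x cols[4,8) = 8x4
Op 3 fold_up: fold axis h@4; visible region now rows[0,4) x cols[4,8) = 4x4
Op 4 fold_down: fold axis h@2; visible region now rows[2,4) x cols[4,8) = 2x4
Op 5 cut(0, 3): punch at orig (2,7); cuts so far [(2, 7)]; region rows[2,4) x cols[4,8) = 2x4
Op 6 cut(1, 0): punch at orig (3,4); cuts so far [(2, 7), (3, 4)]; region rows[2,4) x cols[4,8) = 2x4
Unfold 1 (reflect across h@2): 4 holes -> [(0, 4), (1, 7), (2, 7), (3, 4)]
Unfold 2 (reflect across h@4): 8 holes -> [(0, 4), (1, 7), (2, 7), (3, 4), (4, 4), (5, 7), (6, 7), (7, 4)]
Unfold 3 (reflect across v@4): 16 holes -> [(0, 3), (0, 4), (1, 0), (1, 7), (2, 0), (2, 7), (3, 3), (3, 4), (4, 3), (4, 4), (5, 0), (5, 7), (6, 0), (6, 7), (7, 3), (7, 4)]
Unfold 4 (reflect across h@8): 32 holes -> [(0, 3), (0, 4), (1, 0), (1, 7), (2, 0), (2, 7), (3, 3), (3, 4), (4, 3), (4, 4), (5, 0), (5, 7), (6, 0), (6, 7), (7, 3), (7, 4), (8, 3), (8, 4), (9, 0), (9, 7), (10, 0), (10, 7), (11, 3), (11, 4), (12, 3), (12, 4), (13, 0), (13, 7), (14, 0), (14, 7), (15, 3), (15, 4)]

Answer: ...OO...
O......O
O......O
...OO...
...OO...
O......O
O......O
...OO...
...OO...
O......O
O......O
...OO...
...OO...
O......O
O......O
...OO...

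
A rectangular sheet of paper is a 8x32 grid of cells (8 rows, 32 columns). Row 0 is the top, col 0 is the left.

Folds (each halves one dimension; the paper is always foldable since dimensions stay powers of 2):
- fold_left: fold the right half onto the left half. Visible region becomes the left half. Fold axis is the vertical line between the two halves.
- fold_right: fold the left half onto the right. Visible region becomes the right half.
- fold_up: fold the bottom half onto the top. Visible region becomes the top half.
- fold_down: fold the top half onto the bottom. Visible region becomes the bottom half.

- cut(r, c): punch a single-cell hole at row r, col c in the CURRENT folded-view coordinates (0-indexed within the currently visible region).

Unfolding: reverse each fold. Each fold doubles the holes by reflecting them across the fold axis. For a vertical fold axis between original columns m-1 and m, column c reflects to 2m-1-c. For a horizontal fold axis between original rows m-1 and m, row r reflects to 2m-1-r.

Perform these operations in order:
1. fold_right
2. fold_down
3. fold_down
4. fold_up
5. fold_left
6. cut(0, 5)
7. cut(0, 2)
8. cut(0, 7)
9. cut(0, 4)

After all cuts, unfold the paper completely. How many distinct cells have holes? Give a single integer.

Answer: 128

Derivation:
Op 1 fold_right: fold axis v@16; visible region now rows[0,8) x cols[16,32) = 8x16
Op 2 fold_down: fold axis h@4; visible region now rows[4,8) x cols[16,32) = 4x16
Op 3 fold_down: fold axis h@6; visible region now rows[6,8) x cols[16,32) = 2x16
Op 4 fold_up: fold axis h@7; visible region now rows[6,7) x cols[16,32) = 1x16
Op 5 fold_left: fold axis v@24; visible region now rows[6,7) x cols[16,24) = 1x8
Op 6 cut(0, 5): punch at orig (6,21); cuts so far [(6, 21)]; region rows[6,7) x cols[16,24) = 1x8
Op 7 cut(0, 2): punch at orig (6,18); cuts so far [(6, 18), (6, 21)]; region rows[6,7) x cols[16,24) = 1x8
Op 8 cut(0, 7): punch at orig (6,23); cuts so far [(6, 18), (6, 21), (6, 23)]; region rows[6,7) x cols[16,24) = 1x8
Op 9 cut(0, 4): punch at orig (6,20); cuts so far [(6, 18), (6, 20), (6, 21), (6, 23)]; region rows[6,7) x cols[16,24) = 1x8
Unfold 1 (reflect across v@24): 8 holes -> [(6, 18), (6, 20), (6, 21), (6, 23), (6, 24), (6, 26), (6, 27), (6, 29)]
Unfold 2 (reflect across h@7): 16 holes -> [(6, 18), (6, 20), (6, 21), (6, 23), (6, 24), (6, 26), (6, 27), (6, 29), (7, 18), (7, 20), (7, 21), (7, 23), (7, 24), (7, 26), (7, 27), (7, 29)]
Unfold 3 (reflect across h@6): 32 holes -> [(4, 18), (4, 20), (4, 21), (4, 23), (4, 24), (4, 26), (4, 27), (4, 29), (5, 18), (5, 20), (5, 21), (5, 23), (5, 24), (5, 26), (5, 27), (5, 29), (6, 18), (6, 20), (6, 21), (6, 23), (6, 24), (6, 26), (6, 27), (6, 29), (7, 18), (7, 20), (7, 21), (7, 23), (7, 24), (7, 26), (7, 27), (7, 29)]
Unfold 4 (reflect across h@4): 64 holes -> [(0, 18), (0, 20), (0, 21), (0, 23), (0, 24), (0, 26), (0, 27), (0, 29), (1, 18), (1, 20), (1, 21), (1, 23), (1, 24), (1, 26), (1, 27), (1, 29), (2, 18), (2, 20), (2, 21), (2, 23), (2, 24), (2, 26), (2, 27), (2, 29), (3, 18), (3, 20), (3, 21), (3, 23), (3, 24), (3, 26), (3, 27), (3, 29), (4, 18), (4, 20), (4, 21), (4, 23), (4, 24), (4, 26), (4, 27), (4, 29), (5, 18), (5, 20), (5, 21), (5, 23), (5, 24), (5, 26), (5, 27), (5, 29), (6, 18), (6, 20), (6, 21), (6, 23), (6, 24), (6, 26), (6, 27), (6, 29), (7, 18), (7, 20), (7, 21), (7, 23), (7, 24), (7, 26), (7, 27), (7, 29)]
Unfold 5 (reflect across v@16): 128 holes -> [(0, 2), (0, 4), (0, 5), (0, 7), (0, 8), (0, 10), (0, 11), (0, 13), (0, 18), (0, 20), (0, 21), (0, 23), (0, 24), (0, 26), (0, 27), (0, 29), (1, 2), (1, 4), (1, 5), (1, 7), (1, 8), (1, 10), (1, 11), (1, 13), (1, 18), (1, 20), (1, 21), (1, 23), (1, 24), (1, 26), (1, 27), (1, 29), (2, 2), (2, 4), (2, 5), (2, 7), (2, 8), (2, 10), (2, 11), (2, 13), (2, 18), (2, 20), (2, 21), (2, 23), (2, 24), (2, 26), (2, 27), (2, 29), (3, 2), (3, 4), (3, 5), (3, 7), (3, 8), (3, 10), (3, 11), (3, 13), (3, 18), (3, 20), (3, 21), (3, 23), (3, 24), (3, 26), (3, 27), (3, 29), (4, 2), (4, 4), (4, 5), (4, 7), (4, 8), (4, 10), (4, 11), (4, 13), (4, 18), (4, 20), (4, 21), (4, 23), (4, 24), (4, 26), (4, 27), (4, 29), (5, 2), (5, 4), (5, 5), (5, 7), (5, 8), (5, 10), (5, 11), (5, 13), (5, 18), (5, 20), (5, 21), (5, 23), (5, 24), (5, 26), (5, 27), (5, 29), (6, 2), (6, 4), (6, 5), (6, 7), (6, 8), (6, 10), (6, 11), (6, 13), (6, 18), (6, 20), (6, 21), (6, 23), (6, 24), (6, 26), (6, 27), (6, 29), (7, 2), (7, 4), (7, 5), (7, 7), (7, 8), (7, 10), (7, 11), (7, 13), (7, 18), (7, 20), (7, 21), (7, 23), (7, 24), (7, 26), (7, 27), (7, 29)]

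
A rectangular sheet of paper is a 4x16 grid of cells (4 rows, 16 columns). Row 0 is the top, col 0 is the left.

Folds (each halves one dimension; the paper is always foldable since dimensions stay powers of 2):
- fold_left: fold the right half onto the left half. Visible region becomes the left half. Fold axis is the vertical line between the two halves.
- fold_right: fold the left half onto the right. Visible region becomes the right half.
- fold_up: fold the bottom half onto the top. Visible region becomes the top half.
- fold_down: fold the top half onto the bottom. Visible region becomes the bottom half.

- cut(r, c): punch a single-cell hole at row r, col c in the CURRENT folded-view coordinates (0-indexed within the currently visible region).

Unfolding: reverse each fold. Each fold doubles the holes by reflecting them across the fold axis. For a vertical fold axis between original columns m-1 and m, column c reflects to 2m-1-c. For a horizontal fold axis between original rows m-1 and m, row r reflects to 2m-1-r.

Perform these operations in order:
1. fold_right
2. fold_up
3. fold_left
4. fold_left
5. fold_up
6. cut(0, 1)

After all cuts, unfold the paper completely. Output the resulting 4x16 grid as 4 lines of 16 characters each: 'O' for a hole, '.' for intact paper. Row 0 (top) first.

Op 1 fold_right: fold axis v@8; visible region now rows[0,4) x cols[8,16) = 4x8
Op 2 fold_up: fold axis h@2; visible region now rows[0,2) x cols[8,16) = 2x8
Op 3 fold_left: fold axis v@12; visible region now rows[0,2) x cols[8,12) = 2x4
Op 4 fold_left: fold axis v@10; visible region now rows[0,2) x cols[8,10) = 2x2
Op 5 fold_up: fold axis h@1; visible region now rows[0,1) x cols[8,10) = 1x2
Op 6 cut(0, 1): punch at orig (0,9); cuts so far [(0, 9)]; region rows[0,1) x cols[8,10) = 1x2
Unfold 1 (reflect across h@1): 2 holes -> [(0, 9), (1, 9)]
Unfold 2 (reflect across v@10): 4 holes -> [(0, 9), (0, 10), (1, 9), (1, 10)]
Unfold 3 (reflect across v@12): 8 holes -> [(0, 9), (0, 10), (0, 13), (0, 14), (1, 9), (1, 10), (1, 13), (1, 14)]
Unfold 4 (reflect across h@2): 16 holes -> [(0, 9), (0, 10), (0, 13), (0, 14), (1, 9), (1, 10), (1, 13), (1, 14), (2, 9), (2, 10), (2, 13), (2, 14), (3, 9), (3, 10), (3, 13), (3, 14)]
Unfold 5 (reflect across v@8): 32 holes -> [(0, 1), (0, 2), (0, 5), (0, 6), (0, 9), (0, 10), (0, 13), (0, 14), (1, 1), (1, 2), (1, 5), (1, 6), (1, 9), (1, 10), (1, 13), (1, 14), (2, 1), (2, 2), (2, 5), (2, 6), (2, 9), (2, 10), (2, 13), (2, 14), (3, 1), (3, 2), (3, 5), (3, 6), (3, 9), (3, 10), (3, 13), (3, 14)]

Answer: .OO..OO..OO..OO.
.OO..OO..OO..OO.
.OO..OO..OO..OO.
.OO..OO..OO..OO.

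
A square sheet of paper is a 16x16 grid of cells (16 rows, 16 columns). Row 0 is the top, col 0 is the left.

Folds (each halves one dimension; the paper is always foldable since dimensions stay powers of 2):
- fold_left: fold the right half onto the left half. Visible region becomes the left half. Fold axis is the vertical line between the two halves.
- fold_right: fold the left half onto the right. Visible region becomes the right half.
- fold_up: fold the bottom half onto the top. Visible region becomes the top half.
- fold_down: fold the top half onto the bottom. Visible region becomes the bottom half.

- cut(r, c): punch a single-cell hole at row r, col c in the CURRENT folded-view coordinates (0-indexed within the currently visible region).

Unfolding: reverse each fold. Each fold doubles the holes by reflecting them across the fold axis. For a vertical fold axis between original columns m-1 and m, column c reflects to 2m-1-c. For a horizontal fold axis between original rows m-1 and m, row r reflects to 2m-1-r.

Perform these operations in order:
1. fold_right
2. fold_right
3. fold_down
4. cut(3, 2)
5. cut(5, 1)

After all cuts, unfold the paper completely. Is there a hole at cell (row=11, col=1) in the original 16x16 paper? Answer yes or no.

Answer: yes

Derivation:
Op 1 fold_right: fold axis v@8; visible region now rows[0,16) x cols[8,16) = 16x8
Op 2 fold_right: fold axis v@12; visible region now rows[0,16) x cols[12,16) = 16x4
Op 3 fold_down: fold axis h@8; visible region now rows[8,16) x cols[12,16) = 8x4
Op 4 cut(3, 2): punch at orig (11,14); cuts so far [(11, 14)]; region rows[8,16) x cols[12,16) = 8x4
Op 5 cut(5, 1): punch at orig (13,13); cuts so far [(11, 14), (13, 13)]; region rows[8,16) x cols[12,16) = 8x4
Unfold 1 (reflect across h@8): 4 holes -> [(2, 13), (4, 14), (11, 14), (13, 13)]
Unfold 2 (reflect across v@12): 8 holes -> [(2, 10), (2, 13), (4, 9), (4, 14), (11, 9), (11, 14), (13, 10), (13, 13)]
Unfold 3 (reflect across v@8): 16 holes -> [(2, 2), (2, 5), (2, 10), (2, 13), (4, 1), (4, 6), (4, 9), (4, 14), (11, 1), (11, 6), (11, 9), (11, 14), (13, 2), (13, 5), (13, 10), (13, 13)]
Holes: [(2, 2), (2, 5), (2, 10), (2, 13), (4, 1), (4, 6), (4, 9), (4, 14), (11, 1), (11, 6), (11, 9), (11, 14), (13, 2), (13, 5), (13, 10), (13, 13)]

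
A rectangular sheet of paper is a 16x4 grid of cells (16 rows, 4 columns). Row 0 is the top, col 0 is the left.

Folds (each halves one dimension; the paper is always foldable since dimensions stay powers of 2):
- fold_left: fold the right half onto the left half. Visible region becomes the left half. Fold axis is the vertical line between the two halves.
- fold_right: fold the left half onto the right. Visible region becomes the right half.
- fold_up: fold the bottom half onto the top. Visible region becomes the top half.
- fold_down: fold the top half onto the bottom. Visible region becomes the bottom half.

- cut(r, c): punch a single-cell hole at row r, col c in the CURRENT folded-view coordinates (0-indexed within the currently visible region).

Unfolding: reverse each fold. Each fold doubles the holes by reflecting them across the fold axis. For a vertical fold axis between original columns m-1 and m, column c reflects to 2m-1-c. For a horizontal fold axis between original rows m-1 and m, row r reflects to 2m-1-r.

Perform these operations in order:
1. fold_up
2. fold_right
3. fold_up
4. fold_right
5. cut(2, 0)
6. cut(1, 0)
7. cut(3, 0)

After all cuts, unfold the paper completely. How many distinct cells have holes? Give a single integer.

Answer: 48

Derivation:
Op 1 fold_up: fold axis h@8; visible region now rows[0,8) x cols[0,4) = 8x4
Op 2 fold_right: fold axis v@2; visible region now rows[0,8) x cols[2,4) = 8x2
Op 3 fold_up: fold axis h@4; visible region now rows[0,4) x cols[2,4) = 4x2
Op 4 fold_right: fold axis v@3; visible region now rows[0,4) x cols[3,4) = 4x1
Op 5 cut(2, 0): punch at orig (2,3); cuts so far [(2, 3)]; region rows[0,4) x cols[3,4) = 4x1
Op 6 cut(1, 0): punch at orig (1,3); cuts so far [(1, 3), (2, 3)]; region rows[0,4) x cols[3,4) = 4x1
Op 7 cut(3, 0): punch at orig (3,3); cuts so far [(1, 3), (2, 3), (3, 3)]; region rows[0,4) x cols[3,4) = 4x1
Unfold 1 (reflect across v@3): 6 holes -> [(1, 2), (1, 3), (2, 2), (2, 3), (3, 2), (3, 3)]
Unfold 2 (reflect across h@4): 12 holes -> [(1, 2), (1, 3), (2, 2), (2, 3), (3, 2), (3, 3), (4, 2), (4, 3), (5, 2), (5, 3), (6, 2), (6, 3)]
Unfold 3 (reflect across v@2): 24 holes -> [(1, 0), (1, 1), (1, 2), (1, 3), (2, 0), (2, 1), (2, 2), (2, 3), (3, 0), (3, 1), (3, 2), (3, 3), (4, 0), (4, 1), (4, 2), (4, 3), (5, 0), (5, 1), (5, 2), (5, 3), (6, 0), (6, 1), (6, 2), (6, 3)]
Unfold 4 (reflect across h@8): 48 holes -> [(1, 0), (1, 1), (1, 2), (1, 3), (2, 0), (2, 1), (2, 2), (2, 3), (3, 0), (3, 1), (3, 2), (3, 3), (4, 0), (4, 1), (4, 2), (4, 3), (5, 0), (5, 1), (5, 2), (5, 3), (6, 0), (6, 1), (6, 2), (6, 3), (9, 0), (9, 1), (9, 2), (9, 3), (10, 0), (10, 1), (10, 2), (10, 3), (11, 0), (11, 1), (11, 2), (11, 3), (12, 0), (12, 1), (12, 2), (12, 3), (13, 0), (13, 1), (13, 2), (13, 3), (14, 0), (14, 1), (14, 2), (14, 3)]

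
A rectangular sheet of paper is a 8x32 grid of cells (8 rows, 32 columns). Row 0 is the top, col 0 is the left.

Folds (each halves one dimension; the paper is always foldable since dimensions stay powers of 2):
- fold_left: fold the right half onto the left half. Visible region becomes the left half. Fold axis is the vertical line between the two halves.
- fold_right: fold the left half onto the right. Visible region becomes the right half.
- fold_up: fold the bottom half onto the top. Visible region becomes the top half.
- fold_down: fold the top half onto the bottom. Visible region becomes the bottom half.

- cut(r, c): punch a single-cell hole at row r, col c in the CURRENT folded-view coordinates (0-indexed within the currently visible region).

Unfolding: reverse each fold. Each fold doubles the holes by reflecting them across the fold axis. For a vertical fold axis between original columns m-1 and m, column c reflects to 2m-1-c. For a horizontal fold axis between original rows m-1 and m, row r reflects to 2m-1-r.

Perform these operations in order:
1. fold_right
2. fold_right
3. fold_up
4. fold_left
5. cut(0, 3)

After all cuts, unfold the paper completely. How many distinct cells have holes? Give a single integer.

Op 1 fold_right: fold axis v@16; visible region now rows[0,8) x cols[16,32) = 8x16
Op 2 fold_right: fold axis v@24; visible region now rows[0,8) x cols[24,32) = 8x8
Op 3 fold_up: fold axis h@4; visible region now rows[0,4) x cols[24,32) = 4x8
Op 4 fold_left: fold axis v@28; visible region now rows[0,4) x cols[24,28) = 4x4
Op 5 cut(0, 3): punch at orig (0,27); cuts so far [(0, 27)]; region rows[0,4) x cols[24,28) = 4x4
Unfold 1 (reflect across v@28): 2 holes -> [(0, 27), (0, 28)]
Unfold 2 (reflect across h@4): 4 holes -> [(0, 27), (0, 28), (7, 27), (7, 28)]
Unfold 3 (reflect across v@24): 8 holes -> [(0, 19), (0, 20), (0, 27), (0, 28), (7, 19), (7, 20), (7, 27), (7, 28)]
Unfold 4 (reflect across v@16): 16 holes -> [(0, 3), (0, 4), (0, 11), (0, 12), (0, 19), (0, 20), (0, 27), (0, 28), (7, 3), (7, 4), (7, 11), (7, 12), (7, 19), (7, 20), (7, 27), (7, 28)]

Answer: 16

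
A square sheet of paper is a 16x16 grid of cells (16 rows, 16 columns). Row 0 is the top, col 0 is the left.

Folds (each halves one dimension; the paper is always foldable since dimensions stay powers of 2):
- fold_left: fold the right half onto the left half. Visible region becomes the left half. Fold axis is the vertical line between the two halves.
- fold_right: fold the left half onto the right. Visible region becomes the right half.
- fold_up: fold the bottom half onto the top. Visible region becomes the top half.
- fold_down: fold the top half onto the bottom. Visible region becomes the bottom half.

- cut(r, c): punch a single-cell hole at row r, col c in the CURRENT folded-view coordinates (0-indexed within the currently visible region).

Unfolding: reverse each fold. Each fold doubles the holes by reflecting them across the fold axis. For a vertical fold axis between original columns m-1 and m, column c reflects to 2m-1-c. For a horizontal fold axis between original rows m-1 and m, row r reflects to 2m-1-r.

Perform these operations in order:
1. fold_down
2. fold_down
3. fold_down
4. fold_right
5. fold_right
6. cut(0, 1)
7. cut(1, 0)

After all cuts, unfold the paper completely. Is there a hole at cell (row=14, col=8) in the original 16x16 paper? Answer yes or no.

Op 1 fold_down: fold axis h@8; visible region now rows[8,16) x cols[0,16) = 8x16
Op 2 fold_down: fold axis h@12; visible region now rows[12,16) x cols[0,16) = 4x16
Op 3 fold_down: fold axis h@14; visible region now rows[14,16) x cols[0,16) = 2x16
Op 4 fold_right: fold axis v@8; visible region now rows[14,16) x cols[8,16) = 2x8
Op 5 fold_right: fold axis v@12; visible region now rows[14,16) x cols[12,16) = 2x4
Op 6 cut(0, 1): punch at orig (14,13); cuts so far [(14, 13)]; region rows[14,16) x cols[12,16) = 2x4
Op 7 cut(1, 0): punch at orig (15,12); cuts so far [(14, 13), (15, 12)]; region rows[14,16) x cols[12,16) = 2x4
Unfold 1 (reflect across v@12): 4 holes -> [(14, 10), (14, 13), (15, 11), (15, 12)]
Unfold 2 (reflect across v@8): 8 holes -> [(14, 2), (14, 5), (14, 10), (14, 13), (15, 3), (15, 4), (15, 11), (15, 12)]
Unfold 3 (reflect across h@14): 16 holes -> [(12, 3), (12, 4), (12, 11), (12, 12), (13, 2), (13, 5), (13, 10), (13, 13), (14, 2), (14, 5), (14, 10), (14, 13), (15, 3), (15, 4), (15, 11), (15, 12)]
Unfold 4 (reflect across h@12): 32 holes -> [(8, 3), (8, 4), (8, 11), (8, 12), (9, 2), (9, 5), (9, 10), (9, 13), (10, 2), (10, 5), (10, 10), (10, 13), (11, 3), (11, 4), (11, 11), (11, 12), (12, 3), (12, 4), (12, 11), (12, 12), (13, 2), (13, 5), (13, 10), (13, 13), (14, 2), (14, 5), (14, 10), (14, 13), (15, 3), (15, 4), (15, 11), (15, 12)]
Unfold 5 (reflect across h@8): 64 holes -> [(0, 3), (0, 4), (0, 11), (0, 12), (1, 2), (1, 5), (1, 10), (1, 13), (2, 2), (2, 5), (2, 10), (2, 13), (3, 3), (3, 4), (3, 11), (3, 12), (4, 3), (4, 4), (4, 11), (4, 12), (5, 2), (5, 5), (5, 10), (5, 13), (6, 2), (6, 5), (6, 10), (6, 13), (7, 3), (7, 4), (7, 11), (7, 12), (8, 3), (8, 4), (8, 11), (8, 12), (9, 2), (9, 5), (9, 10), (9, 13), (10, 2), (10, 5), (10, 10), (10, 13), (11, 3), (11, 4), (11, 11), (11, 12), (12, 3), (12, 4), (12, 11), (12, 12), (13, 2), (13, 5), (13, 10), (13, 13), (14, 2), (14, 5), (14, 10), (14, 13), (15, 3), (15, 4), (15, 11), (15, 12)]
Holes: [(0, 3), (0, 4), (0, 11), (0, 12), (1, 2), (1, 5), (1, 10), (1, 13), (2, 2), (2, 5), (2, 10), (2, 13), (3, 3), (3, 4), (3, 11), (3, 12), (4, 3), (4, 4), (4, 11), (4, 12), (5, 2), (5, 5), (5, 10), (5, 13), (6, 2), (6, 5), (6, 10), (6, 13), (7, 3), (7, 4), (7, 11), (7, 12), (8, 3), (8, 4), (8, 11), (8, 12), (9, 2), (9, 5), (9, 10), (9, 13), (10, 2), (10, 5), (10, 10), (10, 13), (11, 3), (11, 4), (11, 11), (11, 12), (12, 3), (12, 4), (12, 11), (12, 12), (13, 2), (13, 5), (13, 10), (13, 13), (14, 2), (14, 5), (14, 10), (14, 13), (15, 3), (15, 4), (15, 11), (15, 12)]

Answer: no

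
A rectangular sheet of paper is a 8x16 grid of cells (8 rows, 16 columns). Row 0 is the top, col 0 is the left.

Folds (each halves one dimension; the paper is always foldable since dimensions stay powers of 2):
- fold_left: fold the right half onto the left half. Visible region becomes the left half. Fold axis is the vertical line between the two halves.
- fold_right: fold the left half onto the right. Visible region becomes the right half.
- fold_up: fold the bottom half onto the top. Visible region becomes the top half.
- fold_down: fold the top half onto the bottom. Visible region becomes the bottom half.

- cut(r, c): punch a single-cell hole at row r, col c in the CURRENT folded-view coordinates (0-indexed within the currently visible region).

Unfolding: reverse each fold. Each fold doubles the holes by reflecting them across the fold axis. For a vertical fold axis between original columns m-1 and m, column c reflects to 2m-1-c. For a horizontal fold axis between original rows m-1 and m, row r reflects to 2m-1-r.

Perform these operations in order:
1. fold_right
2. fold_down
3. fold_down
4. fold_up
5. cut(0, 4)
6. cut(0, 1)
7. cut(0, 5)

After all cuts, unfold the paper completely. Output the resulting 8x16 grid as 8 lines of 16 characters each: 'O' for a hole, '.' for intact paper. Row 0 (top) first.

Op 1 fold_right: fold axis v@8; visible region now rows[0,8) x cols[8,16) = 8x8
Op 2 fold_down: fold axis h@4; visible region now rows[4,8) x cols[8,16) = 4x8
Op 3 fold_down: fold axis h@6; visible region now rows[6,8) x cols[8,16) = 2x8
Op 4 fold_up: fold axis h@7; visible region now rows[6,7) x cols[8,16) = 1x8
Op 5 cut(0, 4): punch at orig (6,12); cuts so far [(6, 12)]; region rows[6,7) x cols[8,16) = 1x8
Op 6 cut(0, 1): punch at orig (6,9); cuts so far [(6, 9), (6, 12)]; region rows[6,7) x cols[8,16) = 1x8
Op 7 cut(0, 5): punch at orig (6,13); cuts so far [(6, 9), (6, 12), (6, 13)]; region rows[6,7) x cols[8,16) = 1x8
Unfold 1 (reflect across h@7): 6 holes -> [(6, 9), (6, 12), (6, 13), (7, 9), (7, 12), (7, 13)]
Unfold 2 (reflect across h@6): 12 holes -> [(4, 9), (4, 12), (4, 13), (5, 9), (5, 12), (5, 13), (6, 9), (6, 12), (6, 13), (7, 9), (7, 12), (7, 13)]
Unfold 3 (reflect across h@4): 24 holes -> [(0, 9), (0, 12), (0, 13), (1, 9), (1, 12), (1, 13), (2, 9), (2, 12), (2, 13), (3, 9), (3, 12), (3, 13), (4, 9), (4, 12), (4, 13), (5, 9), (5, 12), (5, 13), (6, 9), (6, 12), (6, 13), (7, 9), (7, 12), (7, 13)]
Unfold 4 (reflect across v@8): 48 holes -> [(0, 2), (0, 3), (0, 6), (0, 9), (0, 12), (0, 13), (1, 2), (1, 3), (1, 6), (1, 9), (1, 12), (1, 13), (2, 2), (2, 3), (2, 6), (2, 9), (2, 12), (2, 13), (3, 2), (3, 3), (3, 6), (3, 9), (3, 12), (3, 13), (4, 2), (4, 3), (4, 6), (4, 9), (4, 12), (4, 13), (5, 2), (5, 3), (5, 6), (5, 9), (5, 12), (5, 13), (6, 2), (6, 3), (6, 6), (6, 9), (6, 12), (6, 13), (7, 2), (7, 3), (7, 6), (7, 9), (7, 12), (7, 13)]

Answer: ..OO..O..O..OO..
..OO..O..O..OO..
..OO..O..O..OO..
..OO..O..O..OO..
..OO..O..O..OO..
..OO..O..O..OO..
..OO..O..O..OO..
..OO..O..O..OO..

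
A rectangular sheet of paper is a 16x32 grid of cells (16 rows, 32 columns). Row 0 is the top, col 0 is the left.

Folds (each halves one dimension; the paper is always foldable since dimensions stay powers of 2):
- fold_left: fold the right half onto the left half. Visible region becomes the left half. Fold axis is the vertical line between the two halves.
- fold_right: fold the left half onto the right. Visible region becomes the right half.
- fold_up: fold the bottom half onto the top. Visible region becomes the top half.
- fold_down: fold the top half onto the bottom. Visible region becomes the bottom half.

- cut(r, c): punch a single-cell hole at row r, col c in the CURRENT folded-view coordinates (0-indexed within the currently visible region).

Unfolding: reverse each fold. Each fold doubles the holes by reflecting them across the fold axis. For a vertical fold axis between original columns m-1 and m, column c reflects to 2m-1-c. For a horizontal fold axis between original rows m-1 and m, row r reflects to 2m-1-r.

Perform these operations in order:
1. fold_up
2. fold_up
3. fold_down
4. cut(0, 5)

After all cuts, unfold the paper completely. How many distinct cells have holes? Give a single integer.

Op 1 fold_up: fold axis h@8; visible region now rows[0,8) x cols[0,32) = 8x32
Op 2 fold_up: fold axis h@4; visible region now rows[0,4) x cols[0,32) = 4x32
Op 3 fold_down: fold axis h@2; visible region now rows[2,4) x cols[0,32) = 2x32
Op 4 cut(0, 5): punch at orig (2,5); cuts so far [(2, 5)]; region rows[2,4) x cols[0,32) = 2x32
Unfold 1 (reflect across h@2): 2 holes -> [(1, 5), (2, 5)]
Unfold 2 (reflect across h@4): 4 holes -> [(1, 5), (2, 5), (5, 5), (6, 5)]
Unfold 3 (reflect across h@8): 8 holes -> [(1, 5), (2, 5), (5, 5), (6, 5), (9, 5), (10, 5), (13, 5), (14, 5)]

Answer: 8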